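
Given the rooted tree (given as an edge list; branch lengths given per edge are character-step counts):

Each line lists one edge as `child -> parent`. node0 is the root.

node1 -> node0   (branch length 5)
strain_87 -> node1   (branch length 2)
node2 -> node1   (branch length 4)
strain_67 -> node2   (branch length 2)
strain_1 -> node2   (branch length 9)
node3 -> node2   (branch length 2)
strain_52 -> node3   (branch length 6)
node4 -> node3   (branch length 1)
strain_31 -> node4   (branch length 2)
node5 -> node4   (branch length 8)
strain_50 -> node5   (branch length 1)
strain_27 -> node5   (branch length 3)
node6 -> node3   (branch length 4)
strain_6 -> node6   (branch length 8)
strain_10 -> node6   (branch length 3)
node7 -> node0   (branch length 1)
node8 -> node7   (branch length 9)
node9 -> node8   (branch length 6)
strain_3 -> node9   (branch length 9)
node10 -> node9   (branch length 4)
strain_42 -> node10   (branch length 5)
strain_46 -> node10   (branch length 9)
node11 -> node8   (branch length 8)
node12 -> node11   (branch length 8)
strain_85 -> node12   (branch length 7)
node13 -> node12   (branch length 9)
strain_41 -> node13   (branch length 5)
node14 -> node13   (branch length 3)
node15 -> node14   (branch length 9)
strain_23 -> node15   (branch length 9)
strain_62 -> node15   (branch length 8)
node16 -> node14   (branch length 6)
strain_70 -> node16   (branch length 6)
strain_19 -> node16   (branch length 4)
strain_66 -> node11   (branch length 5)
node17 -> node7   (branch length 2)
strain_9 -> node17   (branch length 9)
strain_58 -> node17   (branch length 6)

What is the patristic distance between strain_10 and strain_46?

The path runs strain_10 → … → MRCA → … → strain_46; the MRCA is the root of the tree.
Branch lengths along that path: 3 + 4 + 2 + 4 + 5 + 1 + 9 + 6 + 4 + 9 = 47.

47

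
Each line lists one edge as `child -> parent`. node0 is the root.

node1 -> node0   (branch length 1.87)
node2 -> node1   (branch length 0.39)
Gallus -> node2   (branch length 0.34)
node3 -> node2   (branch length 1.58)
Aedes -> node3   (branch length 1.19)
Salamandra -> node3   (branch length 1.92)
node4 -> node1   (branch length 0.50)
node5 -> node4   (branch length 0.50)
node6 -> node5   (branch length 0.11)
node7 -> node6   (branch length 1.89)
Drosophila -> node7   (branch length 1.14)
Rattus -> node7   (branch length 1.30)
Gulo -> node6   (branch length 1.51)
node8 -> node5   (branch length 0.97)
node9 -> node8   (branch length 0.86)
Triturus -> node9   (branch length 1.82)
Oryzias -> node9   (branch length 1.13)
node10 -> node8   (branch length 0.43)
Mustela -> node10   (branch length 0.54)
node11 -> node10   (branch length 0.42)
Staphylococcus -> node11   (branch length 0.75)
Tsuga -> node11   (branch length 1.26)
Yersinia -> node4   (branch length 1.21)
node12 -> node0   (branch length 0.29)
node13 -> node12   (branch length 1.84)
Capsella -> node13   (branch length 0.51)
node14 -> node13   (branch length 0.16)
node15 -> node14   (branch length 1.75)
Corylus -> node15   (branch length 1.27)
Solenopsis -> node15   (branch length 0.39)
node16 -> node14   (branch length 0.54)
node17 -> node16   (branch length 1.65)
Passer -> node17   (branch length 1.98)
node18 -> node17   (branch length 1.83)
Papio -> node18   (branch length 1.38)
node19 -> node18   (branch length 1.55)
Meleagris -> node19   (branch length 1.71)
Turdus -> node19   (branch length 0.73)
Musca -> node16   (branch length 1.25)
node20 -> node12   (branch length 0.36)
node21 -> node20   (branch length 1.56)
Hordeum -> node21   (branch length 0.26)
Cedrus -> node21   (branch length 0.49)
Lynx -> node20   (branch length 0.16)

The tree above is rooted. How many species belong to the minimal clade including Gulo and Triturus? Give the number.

8

The MRCA of Gulo and Triturus is the node subtending (((Drosophila,Rattus),Gulo),((Triturus,Oryzias),(Mustela,(Staphylococcus,Tsuga)))).
That clade contains 8 terminal taxa: Drosophila, Gulo, Mustela, Oryzias, Rattus, Staphylococcus, Triturus, Tsuga.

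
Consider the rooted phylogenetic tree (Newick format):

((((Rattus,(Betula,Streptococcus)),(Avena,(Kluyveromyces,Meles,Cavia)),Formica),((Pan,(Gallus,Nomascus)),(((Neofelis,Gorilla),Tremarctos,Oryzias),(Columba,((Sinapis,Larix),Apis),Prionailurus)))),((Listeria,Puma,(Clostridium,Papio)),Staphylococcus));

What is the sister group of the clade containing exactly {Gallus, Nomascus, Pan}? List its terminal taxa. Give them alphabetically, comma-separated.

The clade containing exactly {Gallus, Nomascus, Pan} attaches to the tree at the node subtending ((Pan,(Gallus,Nomascus)),(((Neofelis,Gorilla),Tremarctos,Oryzias),(Columba,((Sinapis,Larix),Apis),Prionailurus))).
The other lineage descending from that same node — the sister group — is (((Neofelis,Gorilla),Tremarctos,Oryzias),(Columba,((Sinapis,Larix),Apis),Prionailurus)); its 9 tips in alphabetical order are the answer.

Apis, Columba, Gorilla, Larix, Neofelis, Oryzias, Prionailurus, Sinapis, Tremarctos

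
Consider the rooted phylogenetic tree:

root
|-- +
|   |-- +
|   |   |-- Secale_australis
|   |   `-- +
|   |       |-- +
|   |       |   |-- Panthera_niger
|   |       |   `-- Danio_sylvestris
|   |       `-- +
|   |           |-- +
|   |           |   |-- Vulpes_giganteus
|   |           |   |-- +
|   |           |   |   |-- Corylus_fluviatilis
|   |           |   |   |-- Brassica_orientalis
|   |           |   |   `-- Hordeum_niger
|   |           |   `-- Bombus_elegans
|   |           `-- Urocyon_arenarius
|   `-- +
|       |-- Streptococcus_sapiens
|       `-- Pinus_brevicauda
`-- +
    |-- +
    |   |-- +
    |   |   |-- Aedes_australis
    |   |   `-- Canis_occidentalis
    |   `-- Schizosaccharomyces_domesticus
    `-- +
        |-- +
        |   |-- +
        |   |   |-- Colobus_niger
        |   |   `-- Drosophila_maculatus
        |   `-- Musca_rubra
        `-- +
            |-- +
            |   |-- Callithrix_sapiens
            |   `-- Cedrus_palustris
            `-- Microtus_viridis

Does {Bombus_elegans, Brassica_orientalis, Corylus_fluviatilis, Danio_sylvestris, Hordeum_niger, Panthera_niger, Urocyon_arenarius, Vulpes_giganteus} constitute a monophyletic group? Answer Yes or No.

Yes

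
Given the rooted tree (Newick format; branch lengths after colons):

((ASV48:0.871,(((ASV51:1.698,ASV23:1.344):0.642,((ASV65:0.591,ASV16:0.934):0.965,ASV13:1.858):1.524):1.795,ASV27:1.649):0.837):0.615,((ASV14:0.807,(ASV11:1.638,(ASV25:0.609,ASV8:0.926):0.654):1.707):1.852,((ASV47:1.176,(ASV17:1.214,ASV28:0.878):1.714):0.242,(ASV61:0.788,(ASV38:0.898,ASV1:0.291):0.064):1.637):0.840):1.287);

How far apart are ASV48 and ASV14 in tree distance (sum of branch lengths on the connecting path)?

5.432

The path runs ASV48 → … → MRCA → … → ASV14; the MRCA is the root of the tree.
Branch lengths along that path: 0.871 + 0.615 + 1.287 + 1.852 + 0.807 = 5.432.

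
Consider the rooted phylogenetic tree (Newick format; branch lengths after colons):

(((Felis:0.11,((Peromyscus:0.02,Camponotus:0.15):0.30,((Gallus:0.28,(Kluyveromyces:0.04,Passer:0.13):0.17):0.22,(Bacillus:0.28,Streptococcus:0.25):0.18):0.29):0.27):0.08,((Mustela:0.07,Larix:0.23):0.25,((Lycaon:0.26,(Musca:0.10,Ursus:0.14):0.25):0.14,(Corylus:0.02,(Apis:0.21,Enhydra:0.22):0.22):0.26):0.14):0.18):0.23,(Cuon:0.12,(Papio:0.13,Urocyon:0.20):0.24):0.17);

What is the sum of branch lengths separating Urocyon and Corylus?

1.44

The path runs Urocyon → … → MRCA → … → Corylus; the MRCA is the root of the tree.
Branch lengths along that path: 0.20 + 0.24 + 0.17 + 0.23 + 0.18 + 0.14 + 0.26 + 0.02 = 1.44.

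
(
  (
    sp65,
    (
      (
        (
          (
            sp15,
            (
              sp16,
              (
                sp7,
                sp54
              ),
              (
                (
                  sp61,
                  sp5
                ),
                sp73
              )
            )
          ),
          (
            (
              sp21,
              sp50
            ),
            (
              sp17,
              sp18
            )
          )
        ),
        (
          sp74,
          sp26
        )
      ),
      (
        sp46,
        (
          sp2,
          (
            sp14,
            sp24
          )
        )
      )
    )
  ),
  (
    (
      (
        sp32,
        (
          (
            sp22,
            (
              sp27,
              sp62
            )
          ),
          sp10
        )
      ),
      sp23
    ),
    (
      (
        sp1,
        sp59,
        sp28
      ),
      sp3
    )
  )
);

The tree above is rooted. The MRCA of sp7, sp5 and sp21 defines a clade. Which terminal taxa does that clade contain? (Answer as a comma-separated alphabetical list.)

Tracing sp7: it sits inside (sp7,sp54).
Tracing sp5: it sits inside (sp61,sp5).
Tracing sp21: it sits inside (sp21,sp50).
The smallest clade enclosing all 3 is ((sp15,(sp16,(sp7,sp54),((sp61,sp5),sp73))),((sp21,sp50),(sp17,sp18))); the answer is its 11 terminal taxa in alphabetical order.

sp15, sp16, sp17, sp18, sp21, sp5, sp50, sp54, sp61, sp7, sp73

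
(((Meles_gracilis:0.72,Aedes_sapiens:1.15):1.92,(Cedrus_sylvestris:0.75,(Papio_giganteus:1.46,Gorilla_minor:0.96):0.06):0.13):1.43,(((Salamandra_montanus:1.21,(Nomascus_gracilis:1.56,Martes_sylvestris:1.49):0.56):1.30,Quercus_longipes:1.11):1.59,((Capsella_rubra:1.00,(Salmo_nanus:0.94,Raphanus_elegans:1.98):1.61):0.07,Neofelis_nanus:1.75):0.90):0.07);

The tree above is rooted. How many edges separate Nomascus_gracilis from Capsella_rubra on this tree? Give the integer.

The MRCA of Nomascus_gracilis and Capsella_rubra is the node subtending (((Salamandra_montanus,(Nomascus_gracilis,Martes_sylvestris)),Quercus_longipes),((Capsella_rubra,(Salmo_nanus,Raphanus_elegans)),Neofelis_nanus)).
From Nomascus_gracilis up to that node: 4 branches. From Capsella_rubra up to the same node: 3 branches. Total: 4 + 3 = 7.

7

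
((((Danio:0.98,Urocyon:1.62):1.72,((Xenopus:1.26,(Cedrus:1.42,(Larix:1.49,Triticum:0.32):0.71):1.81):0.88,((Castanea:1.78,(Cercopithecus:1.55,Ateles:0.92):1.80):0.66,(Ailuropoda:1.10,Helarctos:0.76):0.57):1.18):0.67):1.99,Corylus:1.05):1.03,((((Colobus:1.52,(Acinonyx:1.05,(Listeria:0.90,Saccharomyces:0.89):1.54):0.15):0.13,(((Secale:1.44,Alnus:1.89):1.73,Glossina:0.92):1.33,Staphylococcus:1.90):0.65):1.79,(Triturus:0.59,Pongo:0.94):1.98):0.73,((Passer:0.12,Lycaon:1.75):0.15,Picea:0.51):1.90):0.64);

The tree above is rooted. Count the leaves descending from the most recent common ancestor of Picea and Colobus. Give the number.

13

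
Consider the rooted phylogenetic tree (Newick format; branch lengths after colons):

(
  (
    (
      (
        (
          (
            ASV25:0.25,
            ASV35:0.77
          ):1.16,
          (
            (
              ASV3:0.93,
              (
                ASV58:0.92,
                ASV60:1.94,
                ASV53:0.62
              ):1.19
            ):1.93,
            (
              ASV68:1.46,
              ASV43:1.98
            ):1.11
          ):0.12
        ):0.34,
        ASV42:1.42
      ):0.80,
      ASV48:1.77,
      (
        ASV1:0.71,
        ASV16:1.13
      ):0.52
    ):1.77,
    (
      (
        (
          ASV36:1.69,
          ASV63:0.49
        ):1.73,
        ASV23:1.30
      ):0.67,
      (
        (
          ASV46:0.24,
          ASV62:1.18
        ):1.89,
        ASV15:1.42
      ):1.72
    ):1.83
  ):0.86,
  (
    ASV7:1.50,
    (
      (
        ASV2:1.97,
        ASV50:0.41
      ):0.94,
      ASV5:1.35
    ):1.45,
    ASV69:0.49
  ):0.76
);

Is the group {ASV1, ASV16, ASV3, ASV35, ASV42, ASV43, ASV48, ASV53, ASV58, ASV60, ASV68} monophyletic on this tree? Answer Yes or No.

The MRCA of the listed taxa subtends ((((ASV25,ASV35),((ASV3,(ASV58,ASV60,ASV53)),(ASV68,ASV43))),ASV42),ASV48,(ASV1,ASV16)).
That clade also contains ASV25, which is not in the proposed group, so the group is not monophyletic.

No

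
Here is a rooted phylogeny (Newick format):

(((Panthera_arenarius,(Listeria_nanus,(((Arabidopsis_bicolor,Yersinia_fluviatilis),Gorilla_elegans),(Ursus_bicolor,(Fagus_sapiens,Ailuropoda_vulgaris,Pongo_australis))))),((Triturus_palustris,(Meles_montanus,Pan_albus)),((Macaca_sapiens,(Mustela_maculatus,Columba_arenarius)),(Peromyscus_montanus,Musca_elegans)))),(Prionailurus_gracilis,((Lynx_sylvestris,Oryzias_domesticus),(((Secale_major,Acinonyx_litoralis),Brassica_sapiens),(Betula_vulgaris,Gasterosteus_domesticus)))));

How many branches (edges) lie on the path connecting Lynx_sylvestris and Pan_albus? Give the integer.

9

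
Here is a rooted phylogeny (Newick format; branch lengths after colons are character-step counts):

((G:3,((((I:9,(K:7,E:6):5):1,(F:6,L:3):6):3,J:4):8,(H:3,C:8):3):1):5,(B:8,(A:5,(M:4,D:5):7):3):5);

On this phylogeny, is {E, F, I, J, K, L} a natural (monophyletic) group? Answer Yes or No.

Yes

The most recent common ancestor of these taxa subtends (((I,(K,E)),(F,L)),J).
That clade has exactly 6 tips — every listed taxon and nothing else — so the group is monophyletic.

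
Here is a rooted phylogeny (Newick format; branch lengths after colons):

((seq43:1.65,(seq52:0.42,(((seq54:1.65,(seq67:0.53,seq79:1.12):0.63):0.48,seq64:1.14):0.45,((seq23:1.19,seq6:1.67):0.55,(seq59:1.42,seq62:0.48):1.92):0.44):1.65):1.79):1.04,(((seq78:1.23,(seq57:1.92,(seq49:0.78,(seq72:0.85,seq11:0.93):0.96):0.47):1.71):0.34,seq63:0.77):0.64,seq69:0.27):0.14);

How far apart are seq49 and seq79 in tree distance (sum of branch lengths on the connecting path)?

The path runs seq49 → … → MRCA → … → seq79; the MRCA is the root of the tree.
Branch lengths along that path: 0.78 + 0.47 + 1.71 + 0.34 + 0.64 + 0.14 + 1.04 + 1.79 + 1.65 + 0.45 + 0.48 + 0.63 + 1.12 = 11.24.

11.24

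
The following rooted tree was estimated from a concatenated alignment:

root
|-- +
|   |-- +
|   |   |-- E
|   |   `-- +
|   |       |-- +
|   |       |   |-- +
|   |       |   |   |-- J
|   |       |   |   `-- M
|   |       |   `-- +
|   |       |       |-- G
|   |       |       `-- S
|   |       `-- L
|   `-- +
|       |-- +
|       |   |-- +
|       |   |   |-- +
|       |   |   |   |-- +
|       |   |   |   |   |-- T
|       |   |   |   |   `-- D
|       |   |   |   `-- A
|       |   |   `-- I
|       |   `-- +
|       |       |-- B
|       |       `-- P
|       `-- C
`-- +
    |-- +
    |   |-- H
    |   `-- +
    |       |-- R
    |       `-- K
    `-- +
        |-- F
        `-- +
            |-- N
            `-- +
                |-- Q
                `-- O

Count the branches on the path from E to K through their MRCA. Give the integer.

7

The MRCA of E and K is the root of the tree.
From E up to that node: 3 branches. From K up to the same node: 4 branches. Total: 3 + 4 = 7.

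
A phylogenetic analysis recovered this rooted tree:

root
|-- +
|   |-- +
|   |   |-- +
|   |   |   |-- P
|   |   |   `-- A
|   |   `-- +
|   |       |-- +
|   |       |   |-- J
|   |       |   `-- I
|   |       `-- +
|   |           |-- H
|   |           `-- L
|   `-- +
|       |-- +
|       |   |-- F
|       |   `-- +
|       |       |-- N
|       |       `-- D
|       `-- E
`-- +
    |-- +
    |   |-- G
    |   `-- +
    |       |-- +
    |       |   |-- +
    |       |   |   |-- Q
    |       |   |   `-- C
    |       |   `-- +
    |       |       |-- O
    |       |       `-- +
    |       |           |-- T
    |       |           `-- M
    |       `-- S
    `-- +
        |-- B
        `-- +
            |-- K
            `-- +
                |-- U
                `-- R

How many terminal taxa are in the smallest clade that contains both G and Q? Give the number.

7

The MRCA of G and Q is the node subtending (G,(((Q,C),(O,(T,M))),S)).
That clade contains 7 terminal taxa: C, G, M, O, Q, S, T.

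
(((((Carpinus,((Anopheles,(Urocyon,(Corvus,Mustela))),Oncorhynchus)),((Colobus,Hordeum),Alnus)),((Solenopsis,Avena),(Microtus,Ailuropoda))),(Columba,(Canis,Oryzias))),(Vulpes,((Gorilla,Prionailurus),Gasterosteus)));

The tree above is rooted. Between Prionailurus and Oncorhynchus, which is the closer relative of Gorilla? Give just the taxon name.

The MRCA of Gorilla and Prionailurus subtends (Gorilla,Prionailurus) (2 taxa).
The MRCA of Gorilla and Oncorhynchus is the root, subtending the entire tree (20 taxa).
The first is nested inside the second, so Gorilla shares a more recent common ancestor with Prionailurus.

Prionailurus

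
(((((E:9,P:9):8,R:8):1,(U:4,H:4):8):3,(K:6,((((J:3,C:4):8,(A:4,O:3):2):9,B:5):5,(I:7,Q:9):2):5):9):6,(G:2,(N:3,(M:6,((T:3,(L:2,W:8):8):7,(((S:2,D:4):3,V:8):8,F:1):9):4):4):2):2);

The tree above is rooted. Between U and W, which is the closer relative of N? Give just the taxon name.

The MRCA of N and W subtends (N,(M,((T,(L,W)),(((S,D),V),F)))) (9 taxa).
The MRCA of N and U is the root, subtending the entire tree (23 taxa).
The first is nested inside the second, so N shares a more recent common ancestor with W.

W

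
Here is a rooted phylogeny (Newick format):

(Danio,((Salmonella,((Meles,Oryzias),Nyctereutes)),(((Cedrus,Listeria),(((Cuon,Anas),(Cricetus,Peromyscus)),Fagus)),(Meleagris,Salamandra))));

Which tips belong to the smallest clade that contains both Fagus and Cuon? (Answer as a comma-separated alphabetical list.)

Anas, Cricetus, Cuon, Fagus, Peromyscus

Tracing Fagus: it sits inside (((Cuon,Anas),(Cricetus,Peromyscus)),Fagus).
Tracing Cuon: it sits inside (Cuon,Anas).
The smallest clade enclosing both is (((Cuon,Anas),(Cricetus,Peromyscus)),Fagus); the answer is its 5 terminal taxa in alphabetical order.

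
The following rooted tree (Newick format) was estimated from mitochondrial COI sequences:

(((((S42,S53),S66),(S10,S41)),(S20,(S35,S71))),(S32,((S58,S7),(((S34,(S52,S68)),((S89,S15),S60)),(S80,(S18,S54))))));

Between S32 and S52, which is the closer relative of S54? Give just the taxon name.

The MRCA of S54 and S52 subtends (((S34,(S52,S68)),((S89,S15),S60)),(S80,(S18,S54))) (9 taxa).
The MRCA of S54 and S32 subtends (S32,((S58,S7),(((S34,(S52,S68)),((S89,S15),S60)),(S80,(S18,S54))))) (12 taxa).
The first is nested inside the second, so S54 shares a more recent common ancestor with S52.

S52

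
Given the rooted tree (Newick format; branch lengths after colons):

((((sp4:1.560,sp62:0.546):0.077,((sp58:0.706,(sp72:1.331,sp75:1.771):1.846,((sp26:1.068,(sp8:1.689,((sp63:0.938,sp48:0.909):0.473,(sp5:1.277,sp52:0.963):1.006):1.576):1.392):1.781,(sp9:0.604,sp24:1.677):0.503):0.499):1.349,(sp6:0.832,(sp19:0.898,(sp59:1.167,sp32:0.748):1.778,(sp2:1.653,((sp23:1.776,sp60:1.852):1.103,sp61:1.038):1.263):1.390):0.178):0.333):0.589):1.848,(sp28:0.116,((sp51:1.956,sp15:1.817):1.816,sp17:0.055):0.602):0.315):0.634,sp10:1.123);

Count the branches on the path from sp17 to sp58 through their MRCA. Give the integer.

7

The MRCA of sp17 and sp58 is the node subtending (((sp4,sp62),((sp58,(sp72,sp75),((sp26,(sp8,((sp63,sp48),(sp5,sp52)))),(sp9,sp24))),(sp6,(sp19,(sp59,sp32),(sp2,((sp23,sp60),sp61)))))),(sp28,((sp51,sp15),sp17))).
From sp17 up to that node: 3 branches. From sp58 up to the same node: 4 branches. Total: 3 + 4 = 7.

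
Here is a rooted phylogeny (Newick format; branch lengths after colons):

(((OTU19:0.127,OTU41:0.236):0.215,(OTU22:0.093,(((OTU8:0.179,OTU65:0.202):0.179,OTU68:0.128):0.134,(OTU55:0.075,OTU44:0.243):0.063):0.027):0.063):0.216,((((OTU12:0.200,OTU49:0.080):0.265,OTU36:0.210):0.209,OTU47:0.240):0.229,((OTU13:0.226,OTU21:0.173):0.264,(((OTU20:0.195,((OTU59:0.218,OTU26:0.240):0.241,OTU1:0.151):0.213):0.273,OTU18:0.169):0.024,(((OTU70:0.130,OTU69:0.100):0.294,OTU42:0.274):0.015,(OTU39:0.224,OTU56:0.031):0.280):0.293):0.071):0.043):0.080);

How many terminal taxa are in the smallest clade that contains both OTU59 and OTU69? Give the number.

10

The MRCA of OTU59 and OTU69 is the node subtending (((OTU20,((OTU59,OTU26),OTU1)),OTU18),(((OTU70,OTU69),OTU42),(OTU39,OTU56))).
That clade contains 10 terminal taxa: OTU1, OTU18, OTU20, OTU26, OTU39, OTU42, OTU56, OTU59, OTU69, OTU70.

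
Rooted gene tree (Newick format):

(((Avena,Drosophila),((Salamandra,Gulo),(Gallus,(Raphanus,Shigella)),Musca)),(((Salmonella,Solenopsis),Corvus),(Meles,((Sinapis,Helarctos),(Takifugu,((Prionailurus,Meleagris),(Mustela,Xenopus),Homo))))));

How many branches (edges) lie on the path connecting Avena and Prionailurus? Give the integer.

10

The MRCA of Avena and Prionailurus is the root of the tree.
From Avena up to that node: 3 branches. From Prionailurus up to the same node: 7 branches. Total: 3 + 7 = 10.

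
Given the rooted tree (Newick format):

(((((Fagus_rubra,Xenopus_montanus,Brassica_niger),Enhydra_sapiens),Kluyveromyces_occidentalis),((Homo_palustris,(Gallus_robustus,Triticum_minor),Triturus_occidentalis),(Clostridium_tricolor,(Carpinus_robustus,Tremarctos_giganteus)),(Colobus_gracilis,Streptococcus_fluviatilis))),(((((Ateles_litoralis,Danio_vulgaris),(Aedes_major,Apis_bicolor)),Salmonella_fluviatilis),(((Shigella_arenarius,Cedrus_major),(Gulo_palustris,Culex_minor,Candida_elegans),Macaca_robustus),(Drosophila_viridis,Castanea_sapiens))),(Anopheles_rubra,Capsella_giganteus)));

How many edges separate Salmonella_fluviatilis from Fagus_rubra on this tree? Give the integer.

The MRCA of Salmonella_fluviatilis and Fagus_rubra is the root of the tree.
From Salmonella_fluviatilis up to that node: 4 branches. From Fagus_rubra up to the same node: 5 branches. Total: 4 + 5 = 9.

9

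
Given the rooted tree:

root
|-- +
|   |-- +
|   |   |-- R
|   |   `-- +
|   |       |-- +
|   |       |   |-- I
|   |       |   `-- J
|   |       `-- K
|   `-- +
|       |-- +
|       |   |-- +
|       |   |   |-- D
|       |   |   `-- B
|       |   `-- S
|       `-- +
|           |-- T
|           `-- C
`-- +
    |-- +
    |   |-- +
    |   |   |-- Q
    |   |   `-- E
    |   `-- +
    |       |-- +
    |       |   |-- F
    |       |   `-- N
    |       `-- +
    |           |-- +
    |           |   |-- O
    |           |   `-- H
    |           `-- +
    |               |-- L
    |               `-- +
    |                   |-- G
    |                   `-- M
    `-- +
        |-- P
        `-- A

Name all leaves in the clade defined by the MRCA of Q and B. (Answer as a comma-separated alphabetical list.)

A, B, C, D, E, F, G, H, I, J, K, L, M, N, O, P, Q, R, S, T

Tracing Q: it sits inside (Q,E).
Tracing B: it sits inside (D,B).
The smallest clade enclosing both is the whole tree (their MRCA is the root), so the answer is all 20 tips in alphabetical order.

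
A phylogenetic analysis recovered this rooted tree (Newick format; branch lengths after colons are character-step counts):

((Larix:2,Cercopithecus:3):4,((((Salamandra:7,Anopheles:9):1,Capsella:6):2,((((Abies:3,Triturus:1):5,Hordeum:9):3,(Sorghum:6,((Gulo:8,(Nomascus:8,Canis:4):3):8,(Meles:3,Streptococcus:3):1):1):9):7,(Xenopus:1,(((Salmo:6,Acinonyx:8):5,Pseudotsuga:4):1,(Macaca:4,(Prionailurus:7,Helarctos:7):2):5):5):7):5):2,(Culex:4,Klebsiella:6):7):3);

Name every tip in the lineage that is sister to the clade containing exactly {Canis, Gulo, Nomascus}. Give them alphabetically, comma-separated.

Meles, Streptococcus

The clade containing exactly {Canis, Gulo, Nomascus} attaches to the tree at the node subtending ((Gulo,(Nomascus,Canis)),(Meles,Streptococcus)).
The other lineage descending from that same node — the sister group — is (Meles,Streptococcus); its 2 tips in alphabetical order are the answer.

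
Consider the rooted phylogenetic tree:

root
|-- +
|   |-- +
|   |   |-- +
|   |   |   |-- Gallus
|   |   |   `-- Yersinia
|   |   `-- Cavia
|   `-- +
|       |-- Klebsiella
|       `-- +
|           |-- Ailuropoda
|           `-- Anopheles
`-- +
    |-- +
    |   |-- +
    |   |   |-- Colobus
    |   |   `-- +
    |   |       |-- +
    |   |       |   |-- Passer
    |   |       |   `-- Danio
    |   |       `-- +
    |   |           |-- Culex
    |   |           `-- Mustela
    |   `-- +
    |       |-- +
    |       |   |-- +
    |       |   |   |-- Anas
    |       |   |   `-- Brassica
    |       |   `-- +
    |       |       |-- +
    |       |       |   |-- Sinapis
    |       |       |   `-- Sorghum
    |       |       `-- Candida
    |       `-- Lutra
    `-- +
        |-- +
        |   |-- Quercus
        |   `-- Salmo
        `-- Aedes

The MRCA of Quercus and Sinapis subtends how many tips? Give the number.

14

The MRCA of Quercus and Sinapis is the node subtending (((Colobus,((Passer,Danio),(Culex,Mustela))),(((Anas,Brassica),((Sinapis,Sorghum),Candida)),Lutra)),((Quercus,Salmo),Aedes)).
That clade contains 14 terminal taxa: Aedes, Anas, Brassica, Candida, Colobus, Culex, Danio, Lutra, Mustela, Passer, Quercus, Salmo, Sinapis, Sorghum.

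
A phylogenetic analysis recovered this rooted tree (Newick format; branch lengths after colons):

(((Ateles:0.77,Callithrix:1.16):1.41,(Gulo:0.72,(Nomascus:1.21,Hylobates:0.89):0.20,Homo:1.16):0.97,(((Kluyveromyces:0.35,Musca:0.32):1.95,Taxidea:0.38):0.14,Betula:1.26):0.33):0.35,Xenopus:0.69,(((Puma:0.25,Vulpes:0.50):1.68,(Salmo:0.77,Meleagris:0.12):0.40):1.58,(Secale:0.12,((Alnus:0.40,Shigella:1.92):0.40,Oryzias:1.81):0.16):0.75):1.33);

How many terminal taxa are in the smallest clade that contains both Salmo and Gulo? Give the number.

19

The MRCA of Salmo and Gulo is the root, so the clade is the entire tree.
That clade contains 19 terminal taxa: Alnus, Ateles, Betula, Callithrix, Gulo, Homo, Hylobates, Kluyveromyces, Meleagris, Musca, Nomascus, Oryzias, Puma, Salmo, Secale, Shigella, Taxidea, Vulpes, Xenopus.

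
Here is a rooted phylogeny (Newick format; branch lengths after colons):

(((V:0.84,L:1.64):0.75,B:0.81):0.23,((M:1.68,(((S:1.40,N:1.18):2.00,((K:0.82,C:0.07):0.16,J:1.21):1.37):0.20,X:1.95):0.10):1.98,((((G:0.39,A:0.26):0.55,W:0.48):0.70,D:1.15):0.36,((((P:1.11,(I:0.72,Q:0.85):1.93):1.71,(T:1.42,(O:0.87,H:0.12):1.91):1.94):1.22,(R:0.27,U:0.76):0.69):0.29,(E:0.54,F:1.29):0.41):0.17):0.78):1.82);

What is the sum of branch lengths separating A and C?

6.53

The path runs A → … → MRCA → … → C; the MRCA is the node subtending ((M,(((S,N),((K,C),J)),X)),((((G,A),W),D),((((P,(I,Q)),(T,(O,H))),(R,U)),(E,F)))).
Branch lengths along that path: 0.26 + 0.55 + 0.70 + 0.36 + 0.78 + 1.98 + 0.10 + 0.20 + 1.37 + 0.16 + 0.07 = 6.53.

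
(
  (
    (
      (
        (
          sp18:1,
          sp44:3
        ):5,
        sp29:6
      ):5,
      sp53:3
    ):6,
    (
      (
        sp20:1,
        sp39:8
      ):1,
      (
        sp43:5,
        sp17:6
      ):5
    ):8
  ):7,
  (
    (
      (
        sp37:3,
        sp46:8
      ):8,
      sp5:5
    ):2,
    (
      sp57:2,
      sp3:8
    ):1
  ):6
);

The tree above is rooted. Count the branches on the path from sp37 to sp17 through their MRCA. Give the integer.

The MRCA of sp37 and sp17 is the root of the tree.
From sp37 up to that node: 4 branches. From sp17 up to the same node: 4 branches. Total: 4 + 4 = 8.

8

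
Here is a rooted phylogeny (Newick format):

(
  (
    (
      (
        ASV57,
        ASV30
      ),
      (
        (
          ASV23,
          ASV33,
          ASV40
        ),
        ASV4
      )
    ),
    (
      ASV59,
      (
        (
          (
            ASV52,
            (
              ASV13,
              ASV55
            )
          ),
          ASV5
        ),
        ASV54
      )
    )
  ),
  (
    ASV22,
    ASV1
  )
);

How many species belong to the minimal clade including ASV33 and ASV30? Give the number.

The MRCA of ASV33 and ASV30 is the node subtending ((ASV57,ASV30),((ASV23,ASV33,ASV40),ASV4)).
That clade contains 6 terminal taxa: ASV23, ASV30, ASV33, ASV4, ASV40, ASV57.

6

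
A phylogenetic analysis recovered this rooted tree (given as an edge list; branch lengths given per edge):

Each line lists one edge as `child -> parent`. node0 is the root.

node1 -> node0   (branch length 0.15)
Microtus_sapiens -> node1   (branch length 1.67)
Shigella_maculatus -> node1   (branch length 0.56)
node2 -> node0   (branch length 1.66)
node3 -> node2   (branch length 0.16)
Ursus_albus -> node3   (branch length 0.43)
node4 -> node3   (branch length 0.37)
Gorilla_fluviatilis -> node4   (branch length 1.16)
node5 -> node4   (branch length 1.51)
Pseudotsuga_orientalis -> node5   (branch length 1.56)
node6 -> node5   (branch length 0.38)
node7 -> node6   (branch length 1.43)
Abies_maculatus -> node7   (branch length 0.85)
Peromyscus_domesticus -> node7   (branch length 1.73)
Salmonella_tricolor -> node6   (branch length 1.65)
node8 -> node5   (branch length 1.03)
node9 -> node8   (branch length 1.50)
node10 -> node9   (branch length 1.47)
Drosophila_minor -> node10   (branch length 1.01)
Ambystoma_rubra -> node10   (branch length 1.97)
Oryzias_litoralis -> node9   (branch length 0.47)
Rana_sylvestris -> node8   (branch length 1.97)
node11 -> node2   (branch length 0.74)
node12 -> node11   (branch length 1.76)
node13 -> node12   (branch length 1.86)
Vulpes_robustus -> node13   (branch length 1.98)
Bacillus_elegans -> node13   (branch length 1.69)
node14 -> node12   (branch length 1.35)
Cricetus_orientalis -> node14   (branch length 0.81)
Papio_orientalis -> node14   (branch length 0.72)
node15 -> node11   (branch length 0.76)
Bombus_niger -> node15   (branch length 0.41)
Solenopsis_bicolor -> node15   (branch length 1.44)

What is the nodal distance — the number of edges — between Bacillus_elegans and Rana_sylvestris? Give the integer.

9

The MRCA of Bacillus_elegans and Rana_sylvestris is the node subtending ((Ursus_albus,(Gorilla_fluviatilis,(Pseudotsuga_orientalis,((Abies_maculatus,Peromyscus_domesticus),Salmonella_tricolor),(((Drosophila_minor,Ambystoma_rubra),Oryzias_litoralis),Rana_sylvestris)))),(((Vulpes_robustus,Bacillus_elegans),(Cricetus_orientalis,Papio_orientalis)),(Bombus_niger,Solenopsis_bicolor))).
From Bacillus_elegans up to that node: 4 branches. From Rana_sylvestris up to the same node: 5 branches. Total: 4 + 5 = 9.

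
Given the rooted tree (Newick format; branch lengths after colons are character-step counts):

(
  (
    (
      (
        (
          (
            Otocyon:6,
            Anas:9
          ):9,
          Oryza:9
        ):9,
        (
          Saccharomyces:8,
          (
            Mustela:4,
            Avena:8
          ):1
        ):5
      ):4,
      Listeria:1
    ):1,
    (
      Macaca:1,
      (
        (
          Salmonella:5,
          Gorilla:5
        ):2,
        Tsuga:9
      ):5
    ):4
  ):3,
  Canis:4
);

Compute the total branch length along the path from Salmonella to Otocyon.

The path runs Salmonella → … → MRCA → … → Otocyon; the MRCA is the node subtending (((((Otocyon,Anas),Oryza),(Saccharomyces,(Mustela,Avena))),Listeria),(Macaca,((Salmonella,Gorilla),Tsuga))).
Branch lengths along that path: 5 + 2 + 5 + 4 + 1 + 4 + 9 + 9 + 6 = 45.

45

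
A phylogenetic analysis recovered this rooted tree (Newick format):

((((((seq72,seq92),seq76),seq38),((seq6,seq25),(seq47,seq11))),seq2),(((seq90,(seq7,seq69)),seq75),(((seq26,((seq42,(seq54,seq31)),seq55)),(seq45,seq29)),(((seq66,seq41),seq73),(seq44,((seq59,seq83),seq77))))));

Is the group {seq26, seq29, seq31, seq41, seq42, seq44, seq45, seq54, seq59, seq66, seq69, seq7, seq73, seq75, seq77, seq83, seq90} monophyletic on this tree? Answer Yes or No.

The MRCA of the listed taxa subtends (((seq90,(seq7,seq69)),seq75),(((seq26,((seq42,(seq54,seq31)),seq55)),(seq45,seq29)),(((seq66,seq41),seq73),(seq44,((seq59,seq83),seq77))))).
That clade also contains seq55, which is not in the proposed group, so the group is not monophyletic.

No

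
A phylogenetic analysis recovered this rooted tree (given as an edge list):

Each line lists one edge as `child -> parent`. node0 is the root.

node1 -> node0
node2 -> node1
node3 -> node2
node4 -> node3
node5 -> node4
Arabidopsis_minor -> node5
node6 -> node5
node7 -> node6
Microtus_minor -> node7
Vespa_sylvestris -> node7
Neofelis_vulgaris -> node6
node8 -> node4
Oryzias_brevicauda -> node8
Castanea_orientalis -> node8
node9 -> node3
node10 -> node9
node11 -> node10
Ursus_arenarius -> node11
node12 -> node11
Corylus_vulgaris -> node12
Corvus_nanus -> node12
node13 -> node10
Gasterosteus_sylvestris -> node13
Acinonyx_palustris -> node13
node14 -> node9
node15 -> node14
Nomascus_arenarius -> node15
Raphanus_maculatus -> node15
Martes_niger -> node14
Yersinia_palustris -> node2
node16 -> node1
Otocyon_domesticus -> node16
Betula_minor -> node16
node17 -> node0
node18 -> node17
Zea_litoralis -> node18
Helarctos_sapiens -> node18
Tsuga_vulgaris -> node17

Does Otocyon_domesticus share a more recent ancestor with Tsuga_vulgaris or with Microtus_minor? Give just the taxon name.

Microtus_minor

The MRCA of Otocyon_domesticus and Microtus_minor subtends (((((Arabidopsis_minor,((Microtus_minor,Vespa_sylvestris),Neofelis_vulgaris)),(Oryzias_brevicauda,Castanea_orientalis)),(((Ursus_arenarius,(Corylus_vulgaris,Corvus_nanus)),(Gasterosteus_sylvestris,Acinonyx_palustris)),((Nomascus_arenarius,Raphanus_maculatus),Martes_niger))),Yersinia_palustris),(Otocyon_domesticus,Betula_minor)) (17 taxa).
The MRCA of Otocyon_domesticus and Tsuga_vulgaris is the root, subtending the entire tree (20 taxa).
The first is nested inside the second, so Otocyon_domesticus shares a more recent common ancestor with Microtus_minor.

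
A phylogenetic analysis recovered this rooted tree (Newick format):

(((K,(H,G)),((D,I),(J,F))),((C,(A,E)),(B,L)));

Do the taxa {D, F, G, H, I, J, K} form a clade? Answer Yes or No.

Yes

The most recent common ancestor of these taxa subtends ((K,(H,G)),((D,I),(J,F))).
That clade has exactly 7 tips — every listed taxon and nothing else — so the group is monophyletic.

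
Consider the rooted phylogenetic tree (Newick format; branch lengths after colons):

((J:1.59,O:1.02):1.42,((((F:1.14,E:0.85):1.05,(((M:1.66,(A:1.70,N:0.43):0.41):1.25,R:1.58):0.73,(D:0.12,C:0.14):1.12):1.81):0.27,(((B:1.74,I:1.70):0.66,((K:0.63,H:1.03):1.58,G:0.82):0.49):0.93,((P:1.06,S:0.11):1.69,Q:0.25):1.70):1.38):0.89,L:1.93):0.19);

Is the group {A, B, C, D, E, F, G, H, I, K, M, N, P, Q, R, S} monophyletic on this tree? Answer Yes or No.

Yes

The most recent common ancestor of these taxa subtends (((F,E),(((M,(A,N)),R),(D,C))),(((B,I),((K,H),G)),((P,S),Q))).
That clade has exactly 16 tips — every listed taxon and nothing else — so the group is monophyletic.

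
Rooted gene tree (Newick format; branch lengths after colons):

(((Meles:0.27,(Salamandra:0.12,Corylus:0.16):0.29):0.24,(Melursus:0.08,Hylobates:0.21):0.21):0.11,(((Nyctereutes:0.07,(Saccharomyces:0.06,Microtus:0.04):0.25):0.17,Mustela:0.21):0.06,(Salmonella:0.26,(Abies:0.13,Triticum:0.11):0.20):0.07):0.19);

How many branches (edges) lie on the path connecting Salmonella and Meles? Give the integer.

6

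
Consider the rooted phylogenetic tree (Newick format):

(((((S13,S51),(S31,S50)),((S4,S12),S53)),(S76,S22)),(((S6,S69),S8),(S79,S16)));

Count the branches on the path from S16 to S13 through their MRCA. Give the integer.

The MRCA of S16 and S13 is the root of the tree.
From S16 up to that node: 3 branches. From S13 up to the same node: 5 branches. Total: 3 + 5 = 8.

8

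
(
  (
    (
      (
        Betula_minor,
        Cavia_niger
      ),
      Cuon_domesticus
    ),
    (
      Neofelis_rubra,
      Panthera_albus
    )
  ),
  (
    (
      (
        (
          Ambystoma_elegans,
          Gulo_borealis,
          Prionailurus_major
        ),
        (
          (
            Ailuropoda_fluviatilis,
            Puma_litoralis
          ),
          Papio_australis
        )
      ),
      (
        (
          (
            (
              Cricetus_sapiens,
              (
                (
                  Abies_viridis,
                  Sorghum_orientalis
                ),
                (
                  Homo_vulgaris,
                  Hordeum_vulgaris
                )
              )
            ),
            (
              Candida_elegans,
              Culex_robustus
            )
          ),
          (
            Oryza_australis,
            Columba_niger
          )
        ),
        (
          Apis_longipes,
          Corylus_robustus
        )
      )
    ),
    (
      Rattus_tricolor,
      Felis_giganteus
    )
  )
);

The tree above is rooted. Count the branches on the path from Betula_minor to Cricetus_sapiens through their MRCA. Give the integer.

The MRCA of Betula_minor and Cricetus_sapiens is the root of the tree.
From Betula_minor up to that node: 4 branches. From Cricetus_sapiens up to the same node: 7 branches. Total: 4 + 7 = 11.

11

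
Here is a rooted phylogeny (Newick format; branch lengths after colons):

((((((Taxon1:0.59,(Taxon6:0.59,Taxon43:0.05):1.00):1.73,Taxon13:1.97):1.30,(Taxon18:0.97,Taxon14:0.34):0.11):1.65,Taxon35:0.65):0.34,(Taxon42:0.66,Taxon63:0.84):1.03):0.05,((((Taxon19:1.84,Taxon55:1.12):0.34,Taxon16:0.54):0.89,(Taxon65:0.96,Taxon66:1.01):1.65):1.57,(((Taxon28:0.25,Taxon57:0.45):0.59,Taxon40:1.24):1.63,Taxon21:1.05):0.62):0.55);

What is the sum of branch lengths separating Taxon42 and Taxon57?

5.58

The path runs Taxon42 → … → MRCA → … → Taxon57; the MRCA is the root of the tree.
Branch lengths along that path: 0.66 + 1.03 + 0.05 + 0.55 + 0.62 + 1.63 + 0.59 + 0.45 = 5.58.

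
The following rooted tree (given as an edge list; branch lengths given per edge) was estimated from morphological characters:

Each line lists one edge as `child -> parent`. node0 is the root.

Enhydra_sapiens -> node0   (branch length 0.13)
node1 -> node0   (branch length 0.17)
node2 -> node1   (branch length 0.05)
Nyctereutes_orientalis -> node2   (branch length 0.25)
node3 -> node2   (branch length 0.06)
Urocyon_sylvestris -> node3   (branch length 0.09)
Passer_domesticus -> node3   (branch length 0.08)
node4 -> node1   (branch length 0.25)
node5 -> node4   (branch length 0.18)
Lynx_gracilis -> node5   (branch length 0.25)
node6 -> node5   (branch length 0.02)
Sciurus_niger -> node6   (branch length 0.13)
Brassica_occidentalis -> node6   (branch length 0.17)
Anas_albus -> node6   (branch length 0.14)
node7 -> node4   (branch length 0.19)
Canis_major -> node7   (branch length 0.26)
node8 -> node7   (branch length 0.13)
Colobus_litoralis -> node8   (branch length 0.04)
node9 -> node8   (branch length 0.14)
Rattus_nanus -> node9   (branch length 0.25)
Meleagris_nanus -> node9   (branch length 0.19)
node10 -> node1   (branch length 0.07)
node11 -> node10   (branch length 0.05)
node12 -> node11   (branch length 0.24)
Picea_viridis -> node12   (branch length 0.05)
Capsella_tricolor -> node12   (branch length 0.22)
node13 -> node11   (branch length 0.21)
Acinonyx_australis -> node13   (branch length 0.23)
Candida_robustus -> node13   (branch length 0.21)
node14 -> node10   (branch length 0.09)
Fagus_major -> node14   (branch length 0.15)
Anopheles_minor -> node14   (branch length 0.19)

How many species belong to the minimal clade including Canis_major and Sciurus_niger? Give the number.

The MRCA of Canis_major and Sciurus_niger is the node subtending ((Lynx_gracilis,(Sciurus_niger,Brassica_occidentalis,Anas_albus)),(Canis_major,(Colobus_litoralis,(Rattus_nanus,Meleagris_nanus)))).
That clade contains 8 terminal taxa: Anas_albus, Brassica_occidentalis, Canis_major, Colobus_litoralis, Lynx_gracilis, Meleagris_nanus, Rattus_nanus, Sciurus_niger.

8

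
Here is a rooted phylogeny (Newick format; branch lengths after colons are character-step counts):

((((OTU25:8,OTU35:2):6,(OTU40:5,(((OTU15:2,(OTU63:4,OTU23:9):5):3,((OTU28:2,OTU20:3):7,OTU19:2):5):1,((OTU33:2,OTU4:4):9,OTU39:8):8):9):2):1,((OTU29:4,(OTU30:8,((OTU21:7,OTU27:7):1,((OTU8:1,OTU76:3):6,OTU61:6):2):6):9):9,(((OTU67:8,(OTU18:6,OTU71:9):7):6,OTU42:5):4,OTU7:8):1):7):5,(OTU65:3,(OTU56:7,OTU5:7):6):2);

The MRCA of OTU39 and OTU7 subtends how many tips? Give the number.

24

The MRCA of OTU39 and OTU7 is the node subtending (((OTU25,OTU35),(OTU40,(((OTU15,(OTU63,OTU23)),((OTU28,OTU20),OTU19)),((OTU33,OTU4),OTU39)))),((OTU29,(OTU30,((OTU21,OTU27),((OTU8,OTU76),OTU61)))),(((OTU67,(OTU18,OTU71)),OTU42),OTU7))).
That clade contains 24 terminal taxa: OTU15, OTU18, OTU19, OTU20, OTU21, OTU23, OTU25, OTU27, OTU28, OTU29, OTU30, OTU33, OTU35, OTU39, OTU4, OTU40, OTU42, OTU61, OTU63, OTU67, OTU7, OTU71, OTU76, OTU8.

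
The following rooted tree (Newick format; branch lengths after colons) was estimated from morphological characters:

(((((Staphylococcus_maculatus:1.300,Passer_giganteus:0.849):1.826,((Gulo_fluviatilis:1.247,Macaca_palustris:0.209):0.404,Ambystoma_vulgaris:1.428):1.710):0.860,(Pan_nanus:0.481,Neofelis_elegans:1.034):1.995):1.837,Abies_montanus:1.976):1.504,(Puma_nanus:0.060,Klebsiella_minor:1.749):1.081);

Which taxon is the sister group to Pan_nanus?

Neofelis_elegans

Pan_nanus attaches to the tree at the node subtending (Pan_nanus,Neofelis_elegans).
The other lineage descending from that same node — the sister group — is the single tip Neofelis_elegans.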